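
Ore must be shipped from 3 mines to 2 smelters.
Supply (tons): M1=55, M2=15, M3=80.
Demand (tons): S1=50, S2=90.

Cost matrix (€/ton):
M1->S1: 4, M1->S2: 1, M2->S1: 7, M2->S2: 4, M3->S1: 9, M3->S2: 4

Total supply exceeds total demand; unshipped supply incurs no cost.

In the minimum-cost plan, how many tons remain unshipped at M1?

Minimum-cost shipments:
  M1 to S1: 35 tons
  M1 to S2: 20 tons
  M2 to S1: 15 tons
  M3 to S2: 70 tons
Total cost = €545.
M1 ships 55 of its 55, leaving 0.

0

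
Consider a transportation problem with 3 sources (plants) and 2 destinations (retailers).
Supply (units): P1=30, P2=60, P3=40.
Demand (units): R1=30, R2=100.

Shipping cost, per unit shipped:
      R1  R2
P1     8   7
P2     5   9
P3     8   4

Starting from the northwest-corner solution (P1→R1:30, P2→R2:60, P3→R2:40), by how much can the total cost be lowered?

Current plan cost = 30·8 + 60·9 + 40·4 = 940.
Optimal plan:
  P1->R2: 30 units
  P2->R1: 30 units
  P2->R2: 30 units
  P3->R2: 40 units
Optimal cost = 790.
Saving = 940 − 790 = 150.

150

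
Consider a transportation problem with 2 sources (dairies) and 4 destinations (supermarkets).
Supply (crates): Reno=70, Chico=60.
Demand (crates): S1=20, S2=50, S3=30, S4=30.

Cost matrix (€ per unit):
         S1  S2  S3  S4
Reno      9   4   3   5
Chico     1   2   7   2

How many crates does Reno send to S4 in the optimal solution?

Solving gives:
  Reno to S2: 40 × €4 = €160
  Reno to S3: 30 × €3 = €90
  Chico to S1: 20 × €1 = €20
  Chico to S2: 10 × €2 = €20
  Chico to S4: 30 × €2 = €60
Total cost = €350.
The route Reno→S4 is not used.

0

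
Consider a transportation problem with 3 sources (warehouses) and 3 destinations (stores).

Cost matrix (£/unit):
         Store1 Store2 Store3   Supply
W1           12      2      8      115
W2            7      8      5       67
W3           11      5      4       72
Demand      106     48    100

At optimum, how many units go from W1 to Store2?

Solving gives:
  W1–Store1: 39 × £12 = £468
  W1–Store2: 48 × £2 = £96
  W1–Store3: 28 × £8 = £224
  W2–Store1: 67 × £7 = £469
  W3–Store3: 72 × £4 = £288
Total cost = £1545.
So W1→Store2 carries 48 units.

48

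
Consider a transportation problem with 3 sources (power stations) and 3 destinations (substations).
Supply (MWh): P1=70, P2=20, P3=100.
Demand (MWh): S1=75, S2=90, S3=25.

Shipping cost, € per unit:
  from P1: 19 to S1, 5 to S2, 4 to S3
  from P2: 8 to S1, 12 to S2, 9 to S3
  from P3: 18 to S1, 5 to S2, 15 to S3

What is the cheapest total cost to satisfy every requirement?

Optimal allocation:
  P1 to S2: 45 × €5 = €225
  P1 to S3: 25 × €4 = €100
  P2 to S1: 20 × €8 = €160
  P3 to S1: 55 × €18 = €990
  P3 to S2: 45 × €5 = €225
Total = 225 + 100 + 160 + 990 + 225 = €1700.
(Supply check: P1 ships 70; P2 ships 20; P3 ships 100.)

1700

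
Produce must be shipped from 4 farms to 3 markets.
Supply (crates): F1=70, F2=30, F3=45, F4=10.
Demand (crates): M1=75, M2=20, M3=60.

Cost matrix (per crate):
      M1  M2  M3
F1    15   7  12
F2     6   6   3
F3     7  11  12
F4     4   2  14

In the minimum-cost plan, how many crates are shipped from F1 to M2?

20

The minimum-cost plan:
  F1->M2: 20 × 7 = 140
  F1->M3: 50 × 12 = 600
  F2->M1: 20 × 6 = 120
  F2->M3: 10 × 3 = 30
  F3->M1: 45 × 7 = 315
  F4->M1: 10 × 4 = 40
Total cost = 1245.
So F1→M2 carries 20 crates.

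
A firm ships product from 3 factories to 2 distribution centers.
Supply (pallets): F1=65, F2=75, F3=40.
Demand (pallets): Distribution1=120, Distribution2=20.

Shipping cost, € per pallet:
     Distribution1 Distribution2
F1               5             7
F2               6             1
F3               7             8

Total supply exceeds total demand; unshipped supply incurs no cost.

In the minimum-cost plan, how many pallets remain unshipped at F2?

0

Minimum-cost shipments:
  F1→Distribution1: 65 × €5 = €325
  F2→Distribution1: 55 × €6 = €330
  F2→Distribution2: 20 × €1 = €20
Total cost = €675.
F2 ships 75 of its 75, leaving 0.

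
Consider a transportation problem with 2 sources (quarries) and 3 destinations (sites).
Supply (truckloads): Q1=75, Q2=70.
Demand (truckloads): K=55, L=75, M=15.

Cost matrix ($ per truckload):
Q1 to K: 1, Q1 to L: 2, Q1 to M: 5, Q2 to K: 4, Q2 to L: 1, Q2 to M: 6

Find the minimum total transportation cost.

210

A cheapest plan:
  Q1–K: 55 × $1 = $55
  Q1–L: 5 × $2 = $10
  Q1–M: 15 × $5 = $75
  Q2–L: 70 × $1 = $70
Total = 55 + 10 + 75 + 70 = $210.
(Supply check: Q1 ships 75; Q2 ships 70.)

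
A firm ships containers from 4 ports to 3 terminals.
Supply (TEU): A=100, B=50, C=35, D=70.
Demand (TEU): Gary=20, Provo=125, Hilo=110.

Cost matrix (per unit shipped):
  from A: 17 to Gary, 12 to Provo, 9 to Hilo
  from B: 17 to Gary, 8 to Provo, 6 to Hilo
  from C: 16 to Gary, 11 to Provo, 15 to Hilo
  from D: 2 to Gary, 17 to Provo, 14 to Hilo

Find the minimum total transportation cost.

A cheapest plan:
  A–Provo: 40 TEU
  A–Hilo: 60 TEU
  B–Provo: 50 TEU
  C–Provo: 35 TEU
  D–Gary: 20 TEU
  D–Hilo: 50 TEU
Total cost = 2545.

2545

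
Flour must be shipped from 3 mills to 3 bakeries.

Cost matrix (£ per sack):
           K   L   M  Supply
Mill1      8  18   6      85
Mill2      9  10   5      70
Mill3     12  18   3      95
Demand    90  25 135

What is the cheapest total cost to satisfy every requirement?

1460

One minimum-cost allocation:
  Mill1–K: 85 × £8 = £680
  Mill2–K: 5 × £9 = £45
  Mill2–L: 25 × £10 = £250
  Mill2–M: 40 × £5 = £200
  Mill3–M: 95 × £3 = £285
Total = 680 + 45 + 250 + 200 + 285 = £1460.
(Supply check: Mill1 ships 85; Mill2 ships 70; Mill3 ships 95.)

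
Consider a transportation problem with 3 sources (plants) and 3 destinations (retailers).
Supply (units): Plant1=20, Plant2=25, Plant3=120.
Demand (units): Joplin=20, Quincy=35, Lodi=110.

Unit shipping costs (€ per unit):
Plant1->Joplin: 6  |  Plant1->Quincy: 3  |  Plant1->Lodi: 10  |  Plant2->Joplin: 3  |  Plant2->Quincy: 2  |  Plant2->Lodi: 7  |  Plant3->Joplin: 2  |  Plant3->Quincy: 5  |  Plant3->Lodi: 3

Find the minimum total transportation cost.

470

An optimal shipping plan:
  Plant1 to Quincy: 20 × €3 = €60
  Plant2 to Joplin: 10 × €3 = €30
  Plant2 to Quincy: 15 × €2 = €30
  Plant3 to Joplin: 10 × €2 = €20
  Plant3 to Lodi: 110 × €3 = €330
Total = 60 + 30 + 30 + 20 + 330 = €470.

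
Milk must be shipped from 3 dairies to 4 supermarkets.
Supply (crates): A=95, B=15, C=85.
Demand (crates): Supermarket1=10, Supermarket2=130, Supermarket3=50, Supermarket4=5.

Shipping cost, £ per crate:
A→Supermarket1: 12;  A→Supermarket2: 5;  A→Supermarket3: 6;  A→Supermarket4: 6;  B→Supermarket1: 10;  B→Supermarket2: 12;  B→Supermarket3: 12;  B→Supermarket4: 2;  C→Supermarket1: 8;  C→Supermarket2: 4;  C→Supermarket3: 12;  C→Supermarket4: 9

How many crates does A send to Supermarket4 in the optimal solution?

The minimum-cost plan:
  A->Supermarket2: 45 crates
  A->Supermarket3: 50 crates
  B->Supermarket1: 10 crates
  B->Supermarket4: 5 crates
  C->Supermarket2: 85 crates
Total cost = £975.
The route A→Supermarket4 is not used.

0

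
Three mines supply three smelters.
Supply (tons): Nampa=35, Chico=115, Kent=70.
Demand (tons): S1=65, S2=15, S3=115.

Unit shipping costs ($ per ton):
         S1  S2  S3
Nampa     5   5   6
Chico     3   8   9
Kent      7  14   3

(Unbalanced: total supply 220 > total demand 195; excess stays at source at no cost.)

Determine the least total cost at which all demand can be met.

825

A cheapest plan:
  Nampa to S2: 15 tons
  Nampa to S3: 20 tons
  Chico to S1: 65 tons
  Chico to S3: 25 tons
  Kent to S3: 70 tons
Total cost = $825.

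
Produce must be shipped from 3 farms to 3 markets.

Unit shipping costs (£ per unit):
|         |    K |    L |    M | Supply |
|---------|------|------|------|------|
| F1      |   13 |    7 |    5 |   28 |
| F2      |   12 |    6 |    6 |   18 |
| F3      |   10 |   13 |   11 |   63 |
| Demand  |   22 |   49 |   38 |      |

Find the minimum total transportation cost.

981

One minimum-cost allocation:
  F1→M: 28 × £5 = £140
  F2→L: 18 × £6 = £108
  F3→K: 22 × £10 = £220
  F3→L: 31 × £13 = £403
  F3→M: 10 × £11 = £110
Total = 140 + 108 + 220 + 403 + 110 = £981.
(Supply check: F1 ships 28; F2 ships 18; F3 ships 63.)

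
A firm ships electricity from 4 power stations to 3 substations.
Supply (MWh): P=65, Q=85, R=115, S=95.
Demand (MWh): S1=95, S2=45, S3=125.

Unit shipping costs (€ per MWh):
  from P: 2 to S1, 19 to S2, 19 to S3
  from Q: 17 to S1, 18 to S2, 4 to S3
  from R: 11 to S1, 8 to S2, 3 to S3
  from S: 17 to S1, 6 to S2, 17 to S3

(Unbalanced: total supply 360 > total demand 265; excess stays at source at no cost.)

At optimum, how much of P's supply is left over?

Minimum-cost shipments:
  P to S1: 65 MWh
  Q to S3: 40 MWh
  R to S1: 30 MWh
  R to S3: 85 MWh
  S to S2: 45 MWh
Total cost = €1145.
P ships 65 of its 65, leaving 0.

0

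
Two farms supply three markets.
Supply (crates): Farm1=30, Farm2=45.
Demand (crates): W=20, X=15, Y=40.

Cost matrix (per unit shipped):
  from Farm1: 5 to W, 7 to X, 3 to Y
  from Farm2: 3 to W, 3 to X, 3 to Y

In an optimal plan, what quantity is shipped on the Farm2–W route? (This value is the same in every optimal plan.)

Solving gives:
  Farm1->Y: 30 × 3 = 90
  Farm2->W: 20 × 3 = 60
  Farm2->X: 15 × 3 = 45
  Farm2->Y: 10 × 3 = 30
Total cost = 225.
So Farm2→W carries 20 crates.

20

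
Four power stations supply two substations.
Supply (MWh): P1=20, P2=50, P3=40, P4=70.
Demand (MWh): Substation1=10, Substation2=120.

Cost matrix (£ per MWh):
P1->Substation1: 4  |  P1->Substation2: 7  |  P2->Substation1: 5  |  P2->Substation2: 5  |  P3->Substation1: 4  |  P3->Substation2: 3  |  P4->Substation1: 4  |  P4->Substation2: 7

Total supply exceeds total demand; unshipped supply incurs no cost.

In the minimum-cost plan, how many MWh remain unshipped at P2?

An optimal plan:
  P1->Substation2: 20 × £7 = £140
  P2->Substation2: 50 × £5 = £250
  P3->Substation2: 40 × £3 = £120
  P4->Substation1: 10 × £4 = £40
  P4->Substation2: 10 × £7 = £70
Total cost = £620.
P2 ships 50 of its 50, leaving 0.

0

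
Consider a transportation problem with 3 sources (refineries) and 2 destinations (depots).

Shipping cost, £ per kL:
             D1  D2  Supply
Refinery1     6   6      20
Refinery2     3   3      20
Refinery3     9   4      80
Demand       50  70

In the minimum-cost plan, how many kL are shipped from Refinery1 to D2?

The minimum-cost plan:
  Refinery1->D1: 20 × £6 = £120
  Refinery2->D1: 20 × £3 = £60
  Refinery3->D1: 10 × £9 = £90
  Refinery3->D2: 70 × £4 = £280
Total cost = £550.
The route Refinery1→D2 is not used.

0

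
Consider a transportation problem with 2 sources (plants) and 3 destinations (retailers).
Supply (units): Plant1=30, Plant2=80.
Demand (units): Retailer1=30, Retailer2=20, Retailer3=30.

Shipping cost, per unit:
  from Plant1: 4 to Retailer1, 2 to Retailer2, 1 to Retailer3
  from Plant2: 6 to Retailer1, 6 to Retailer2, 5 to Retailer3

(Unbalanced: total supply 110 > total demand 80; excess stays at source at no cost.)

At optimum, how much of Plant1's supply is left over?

An optimal plan:
  Plant1->Retailer2: 20 × 2 = 40
  Plant1->Retailer3: 10 × 1 = 10
  Plant2->Retailer1: 30 × 6 = 180
  Plant2->Retailer3: 20 × 5 = 100
Total cost = 330.
Plant1 ships 30 of its 30, leaving 0.

0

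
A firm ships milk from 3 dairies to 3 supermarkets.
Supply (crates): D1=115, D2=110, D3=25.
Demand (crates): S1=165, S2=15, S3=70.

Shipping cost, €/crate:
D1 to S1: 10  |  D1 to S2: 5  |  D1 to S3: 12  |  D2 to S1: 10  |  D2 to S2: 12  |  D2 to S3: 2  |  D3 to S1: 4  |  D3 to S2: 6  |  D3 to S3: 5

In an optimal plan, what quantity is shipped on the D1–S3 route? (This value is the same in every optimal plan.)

The minimum-cost plan:
  D1→S1: 100 × €10 = €1000
  D1→S2: 15 × €5 = €75
  D2→S1: 40 × €10 = €400
  D2→S3: 70 × €2 = €140
  D3→S1: 25 × €4 = €100
Total cost = €1715.
The route D1→S3 is not used.

0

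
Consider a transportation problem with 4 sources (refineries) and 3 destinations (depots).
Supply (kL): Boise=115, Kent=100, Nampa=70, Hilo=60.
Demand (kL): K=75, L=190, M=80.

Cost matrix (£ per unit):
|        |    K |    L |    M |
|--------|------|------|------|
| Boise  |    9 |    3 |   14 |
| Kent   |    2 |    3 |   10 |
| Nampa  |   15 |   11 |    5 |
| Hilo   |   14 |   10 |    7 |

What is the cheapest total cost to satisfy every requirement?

1490

One minimum-cost allocation:
  Boise→L: 115 × £3 = £345
  Kent→K: 75 × £2 = £150
  Kent→L: 25 × £3 = £75
  Nampa→M: 70 × £5 = £350
  Hilo→L: 50 × £10 = £500
  Hilo→M: 10 × £7 = £70
Total = 345 + 150 + 75 + 350 + 500 + 70 = £1490.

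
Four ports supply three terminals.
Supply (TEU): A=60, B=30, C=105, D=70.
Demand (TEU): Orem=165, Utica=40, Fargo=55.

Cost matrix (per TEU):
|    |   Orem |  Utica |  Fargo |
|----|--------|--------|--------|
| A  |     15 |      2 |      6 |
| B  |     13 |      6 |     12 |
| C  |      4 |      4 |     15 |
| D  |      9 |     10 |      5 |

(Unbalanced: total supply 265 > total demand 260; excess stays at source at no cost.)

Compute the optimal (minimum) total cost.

An optimal shipping plan:
  A to Utica: 40 TEU
  A to Fargo: 20 TEU
  B to Orem: 25 TEU
  C to Orem: 105 TEU
  D to Orem: 35 TEU
  D to Fargo: 35 TEU
Total cost = 1435.

1435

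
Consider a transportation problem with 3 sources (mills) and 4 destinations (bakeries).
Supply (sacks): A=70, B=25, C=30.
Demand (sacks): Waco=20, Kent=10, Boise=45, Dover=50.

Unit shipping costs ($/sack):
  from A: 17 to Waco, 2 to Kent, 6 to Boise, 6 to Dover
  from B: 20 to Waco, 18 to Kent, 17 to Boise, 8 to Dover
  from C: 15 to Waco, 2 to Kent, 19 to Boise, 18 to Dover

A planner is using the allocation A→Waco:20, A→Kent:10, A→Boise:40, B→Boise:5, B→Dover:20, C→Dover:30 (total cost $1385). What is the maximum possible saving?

Current plan cost = 20·17 + 10·2 + 40·6 + 5·17 + 20·8 + 30·18 = $1385.
Optimal plan:
  A–Boise: 45 × $6 = $270
  A–Dover: 25 × $6 = $150
  B–Dover: 25 × $8 = $200
  C–Waco: 20 × $15 = $300
  C–Kent: 10 × $2 = $20
Optimal cost = $940.
Saving = 1385 − 940 = $445.

445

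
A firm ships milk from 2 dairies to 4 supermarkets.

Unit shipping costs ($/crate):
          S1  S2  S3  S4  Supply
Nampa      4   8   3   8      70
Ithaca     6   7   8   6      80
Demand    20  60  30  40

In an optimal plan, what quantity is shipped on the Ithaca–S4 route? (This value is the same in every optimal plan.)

40

Optimal shipments:
  Nampa->S1: 20 × $4 = $80
  Nampa->S2: 20 × $8 = $160
  Nampa->S3: 30 × $3 = $90
  Ithaca->S2: 40 × $7 = $280
  Ithaca->S4: 40 × $6 = $240
Total cost = $850.
So Ithaca→S4 carries 40 crates.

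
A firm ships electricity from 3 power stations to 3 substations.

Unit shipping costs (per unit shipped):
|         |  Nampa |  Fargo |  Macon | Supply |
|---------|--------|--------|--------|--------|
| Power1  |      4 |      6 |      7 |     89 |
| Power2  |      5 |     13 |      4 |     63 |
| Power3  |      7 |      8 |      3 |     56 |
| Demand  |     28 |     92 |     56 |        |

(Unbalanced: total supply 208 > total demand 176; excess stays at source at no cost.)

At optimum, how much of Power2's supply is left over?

An optimal plan:
  Power1–Fargo: 89 × 6 = 534
  Power2–Nampa: 28 × 5 = 140
  Power2–Macon: 3 × 4 = 12
  Power3–Fargo: 3 × 8 = 24
  Power3–Macon: 53 × 3 = 159
Total cost = 869.
Power2 ships 31 of its 63, leaving 32.

32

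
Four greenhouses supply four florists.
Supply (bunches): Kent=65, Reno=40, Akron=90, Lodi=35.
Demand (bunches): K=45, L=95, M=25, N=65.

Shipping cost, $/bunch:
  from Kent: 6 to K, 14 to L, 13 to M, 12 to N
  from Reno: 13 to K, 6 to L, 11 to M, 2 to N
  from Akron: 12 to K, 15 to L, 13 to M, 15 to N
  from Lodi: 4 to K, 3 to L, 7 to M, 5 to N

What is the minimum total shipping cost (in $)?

Optimal allocation:
  Kent to K: 45 bunches
  Kent to N: 20 bunches
  Reno to N: 40 bunches
  Akron to L: 60 bunches
  Akron to M: 25 bunches
  Akron to N: 5 bunches
  Lodi to L: 35 bunches
Total cost = $1995.
(Supply check: Kent ships 65; Reno ships 40; Akron ships 90; Lodi ships 35.)

1995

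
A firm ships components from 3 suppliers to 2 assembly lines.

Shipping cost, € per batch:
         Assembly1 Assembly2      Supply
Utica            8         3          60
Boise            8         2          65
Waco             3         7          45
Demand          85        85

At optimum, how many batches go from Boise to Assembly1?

0

The minimum-cost plan:
  Utica->Assembly1: 40 × €8 = €320
  Utica->Assembly2: 20 × €3 = €60
  Boise->Assembly2: 65 × €2 = €130
  Waco->Assembly1: 45 × €3 = €135
Total cost = €645.
The route Boise→Assembly1 is not used.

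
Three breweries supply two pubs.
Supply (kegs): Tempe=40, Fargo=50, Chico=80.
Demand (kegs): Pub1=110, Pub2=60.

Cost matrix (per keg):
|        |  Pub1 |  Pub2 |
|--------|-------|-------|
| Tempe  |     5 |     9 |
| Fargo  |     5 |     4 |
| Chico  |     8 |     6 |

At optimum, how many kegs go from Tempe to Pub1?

40

Solving gives:
  Tempe to Pub1: 40 × 5 = 200
  Fargo to Pub1: 50 × 5 = 250
  Chico to Pub1: 20 × 8 = 160
  Chico to Pub2: 60 × 6 = 360
Total cost = 970.
So Tempe→Pub1 carries 40 kegs.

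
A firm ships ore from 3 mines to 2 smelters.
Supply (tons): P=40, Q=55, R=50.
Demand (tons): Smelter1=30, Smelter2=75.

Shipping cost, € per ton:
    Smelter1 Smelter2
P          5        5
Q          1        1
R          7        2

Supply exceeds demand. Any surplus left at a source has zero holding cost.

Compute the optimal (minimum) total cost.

A cheapest plan:
  Q->Smelter1: 30 tons
  Q->Smelter2: 25 tons
  R->Smelter2: 50 tons
Total cost = €155.

155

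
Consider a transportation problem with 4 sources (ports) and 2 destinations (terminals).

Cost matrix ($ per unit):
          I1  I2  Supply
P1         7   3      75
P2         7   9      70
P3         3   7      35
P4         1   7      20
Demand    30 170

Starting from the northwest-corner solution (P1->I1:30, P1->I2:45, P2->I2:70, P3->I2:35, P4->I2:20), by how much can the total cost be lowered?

Current plan cost = 30·7 + 45·3 + 70·9 + 35·7 + 20·7 = $1360.
Optimal plan:
  P1→I2: 75 × $3 = $225
  P2→I2: 70 × $9 = $630
  P3→I1: 10 × $3 = $30
  P3→I2: 25 × $7 = $175
  P4→I1: 20 × $1 = $20
Optimal cost = $1080.
Saving = 1360 − 1080 = $280.

280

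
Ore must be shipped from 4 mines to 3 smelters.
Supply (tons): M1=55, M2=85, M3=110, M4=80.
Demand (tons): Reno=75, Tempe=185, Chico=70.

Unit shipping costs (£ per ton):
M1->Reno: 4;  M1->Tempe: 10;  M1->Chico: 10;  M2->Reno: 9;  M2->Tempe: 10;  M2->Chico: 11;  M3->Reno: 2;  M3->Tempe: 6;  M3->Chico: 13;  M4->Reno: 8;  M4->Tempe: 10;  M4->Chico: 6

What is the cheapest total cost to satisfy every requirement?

Optimal allocation:
  M1 to Reno: 55 × £4 = £220
  M2 to Tempe: 85 × £10 = £850
  M3 to Reno: 20 × £2 = £40
  M3 to Tempe: 90 × £6 = £540
  M4 to Tempe: 10 × £10 = £100
  M4 to Chico: 70 × £6 = £420
Total = 220 + 850 + 40 + 540 + 100 + 420 = £2170.

2170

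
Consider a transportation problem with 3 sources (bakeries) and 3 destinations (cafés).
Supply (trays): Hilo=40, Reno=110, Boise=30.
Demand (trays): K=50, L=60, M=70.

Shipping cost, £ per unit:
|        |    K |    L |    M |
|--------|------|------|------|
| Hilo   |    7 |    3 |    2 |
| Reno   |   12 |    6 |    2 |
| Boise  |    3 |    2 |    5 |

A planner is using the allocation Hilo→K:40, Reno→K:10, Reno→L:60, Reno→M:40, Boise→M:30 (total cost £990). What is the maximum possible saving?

320

Current plan cost = 40·7 + 10·12 + 60·6 + 40·2 + 30·5 = £990.
Optimal plan:
  Hilo–K: 20 trays
  Hilo–L: 20 trays
  Reno–L: 40 trays
  Reno–M: 70 trays
  Boise–K: 30 trays
Optimal cost = £670.
Saving = 990 − 670 = £320.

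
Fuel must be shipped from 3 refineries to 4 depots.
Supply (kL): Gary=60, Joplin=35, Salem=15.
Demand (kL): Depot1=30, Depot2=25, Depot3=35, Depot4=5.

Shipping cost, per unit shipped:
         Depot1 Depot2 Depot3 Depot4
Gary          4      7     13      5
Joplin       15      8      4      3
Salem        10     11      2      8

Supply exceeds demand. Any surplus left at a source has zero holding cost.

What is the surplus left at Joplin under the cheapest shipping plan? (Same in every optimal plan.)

10

An optimal plan:
  Gary–Depot1: 30 × 4 = 120
  Gary–Depot2: 25 × 7 = 175
  Joplin–Depot3: 20 × 4 = 80
  Joplin–Depot4: 5 × 3 = 15
  Salem–Depot3: 15 × 2 = 30
Total cost = 420.
Joplin ships 25 of its 35, leaving 10.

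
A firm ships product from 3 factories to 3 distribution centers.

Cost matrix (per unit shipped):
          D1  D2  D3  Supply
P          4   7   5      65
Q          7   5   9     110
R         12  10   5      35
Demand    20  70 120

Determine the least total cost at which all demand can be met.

Optimal allocation:
  P–D3: 65 × 5 = 325
  Q–D1: 20 × 7 = 140
  Q–D2: 70 × 5 = 350
  Q–D3: 20 × 9 = 180
  R–D3: 35 × 5 = 175
Total = 325 + 140 + 350 + 180 + 175 = 1170.

1170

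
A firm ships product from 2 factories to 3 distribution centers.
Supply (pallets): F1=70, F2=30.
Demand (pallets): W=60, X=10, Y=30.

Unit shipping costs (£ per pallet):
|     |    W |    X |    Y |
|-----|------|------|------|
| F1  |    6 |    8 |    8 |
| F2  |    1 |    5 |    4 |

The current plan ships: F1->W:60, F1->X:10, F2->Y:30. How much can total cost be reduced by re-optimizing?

30

Current plan cost = 60·6 + 10·8 + 30·4 = £560.
Optimal plan:
  F1–W: 30 × £6 = £180
  F1–X: 10 × £8 = £80
  F1–Y: 30 × £8 = £240
  F2–W: 30 × £1 = £30
Optimal cost = £530.
Saving = 560 − 530 = £30.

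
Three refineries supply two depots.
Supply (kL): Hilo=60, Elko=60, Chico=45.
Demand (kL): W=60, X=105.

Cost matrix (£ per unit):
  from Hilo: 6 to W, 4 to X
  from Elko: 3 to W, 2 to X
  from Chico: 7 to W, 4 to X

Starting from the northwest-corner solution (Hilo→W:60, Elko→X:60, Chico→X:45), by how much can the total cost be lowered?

Current plan cost = 60·6 + 60·2 + 45·4 = £660.
Optimal plan:
  Hilo–X: 60 × £4 = £240
  Elko–W: 60 × £3 = £180
  Chico–X: 45 × £4 = £180
Optimal cost = £600.
Saving = 660 − 600 = £60.

60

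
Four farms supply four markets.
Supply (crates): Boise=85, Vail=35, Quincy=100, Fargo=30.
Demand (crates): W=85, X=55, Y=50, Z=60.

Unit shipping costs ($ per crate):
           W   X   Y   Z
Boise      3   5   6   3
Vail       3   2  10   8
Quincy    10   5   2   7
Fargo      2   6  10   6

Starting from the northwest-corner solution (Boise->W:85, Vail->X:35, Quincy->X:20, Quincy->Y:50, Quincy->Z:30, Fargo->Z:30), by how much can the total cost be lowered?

Current plan cost = 85·3 + 35·2 + 20·5 + 50·2 + 30·7 + 30·6 = $915.
Optimal plan:
  Boise–W: 25 crates
  Boise–Z: 60 crates
  Vail–W: 30 crates
  Vail–X: 5 crates
  Quincy–X: 50 crates
  Quincy–Y: 50 crates
  Fargo–W: 30 crates
Optimal cost = $765.
Saving = 915 − 765 = $150.

150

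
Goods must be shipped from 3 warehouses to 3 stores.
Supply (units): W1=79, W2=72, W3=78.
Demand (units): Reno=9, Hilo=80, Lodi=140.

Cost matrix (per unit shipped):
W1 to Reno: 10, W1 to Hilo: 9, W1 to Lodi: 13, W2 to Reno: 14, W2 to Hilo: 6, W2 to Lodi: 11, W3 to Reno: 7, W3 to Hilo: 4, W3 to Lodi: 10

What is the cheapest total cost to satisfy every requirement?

One minimum-cost allocation:
  W1→Reno: 9 × 10 = 90
  W1→Lodi: 70 × 13 = 910
  W2→Hilo: 2 × 6 = 12
  W2→Lodi: 70 × 11 = 770
  W3→Hilo: 78 × 4 = 312
Total = 90 + 910 + 12 + 770 + 312 = 2094.

2094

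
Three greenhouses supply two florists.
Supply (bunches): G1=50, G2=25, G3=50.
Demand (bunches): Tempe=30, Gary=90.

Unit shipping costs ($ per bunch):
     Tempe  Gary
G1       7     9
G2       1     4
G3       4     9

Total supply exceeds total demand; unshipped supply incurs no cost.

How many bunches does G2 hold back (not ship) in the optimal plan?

Minimum-cost shipments:
  G1->Gary: 50 bunches
  G2->Gary: 25 bunches
  G3->Tempe: 30 bunches
  G3->Gary: 15 bunches
Total cost = $805.
G2 ships 25 of its 25, leaving 0.

0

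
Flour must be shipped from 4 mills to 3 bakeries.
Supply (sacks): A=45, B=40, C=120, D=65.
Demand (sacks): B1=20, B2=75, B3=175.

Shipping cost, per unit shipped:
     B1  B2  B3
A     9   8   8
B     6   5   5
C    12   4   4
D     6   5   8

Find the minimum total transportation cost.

One minimum-cost allocation:
  A to B2: 30 sacks
  A to B3: 15 sacks
  B to B3: 40 sacks
  C to B3: 120 sacks
  D to B1: 20 sacks
  D to B2: 45 sacks
Total cost = 1385.

1385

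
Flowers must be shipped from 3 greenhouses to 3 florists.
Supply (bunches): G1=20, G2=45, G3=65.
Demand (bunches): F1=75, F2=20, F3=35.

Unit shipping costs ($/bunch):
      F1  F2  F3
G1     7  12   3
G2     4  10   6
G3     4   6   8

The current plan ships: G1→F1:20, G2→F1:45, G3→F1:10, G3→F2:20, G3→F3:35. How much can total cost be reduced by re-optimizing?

190

Current plan cost = 20·7 + 45·4 + 10·4 + 20·6 + 35·8 = $760.
Optimal plan:
  G1 to F3: 20 × $3 = $60
  G2 to F1: 30 × $4 = $120
  G2 to F3: 15 × $6 = $90
  G3 to F1: 45 × $4 = $180
  G3 to F2: 20 × $6 = $120
Optimal cost = $570.
Saving = 760 − 570 = $190.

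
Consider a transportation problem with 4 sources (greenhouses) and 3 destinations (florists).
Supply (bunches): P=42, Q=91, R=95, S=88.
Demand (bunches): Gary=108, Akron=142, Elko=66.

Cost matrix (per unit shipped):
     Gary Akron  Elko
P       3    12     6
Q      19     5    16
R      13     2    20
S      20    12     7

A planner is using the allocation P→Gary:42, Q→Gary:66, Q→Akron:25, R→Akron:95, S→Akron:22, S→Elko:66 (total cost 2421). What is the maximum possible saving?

Current plan cost = 42·3 + 66·19 + 25·5 + 95·2 + 22·12 + 66·7 = 2421.
Optimal plan:
  P–Gary: 42 × 3 = 126
  Q–Akron: 91 × 5 = 455
  R–Gary: 44 × 13 = 572
  R–Akron: 51 × 2 = 102
  S–Gary: 22 × 20 = 440
  S–Elko: 66 × 7 = 462
Optimal cost = 2157.
Saving = 2421 − 2157 = 264.

264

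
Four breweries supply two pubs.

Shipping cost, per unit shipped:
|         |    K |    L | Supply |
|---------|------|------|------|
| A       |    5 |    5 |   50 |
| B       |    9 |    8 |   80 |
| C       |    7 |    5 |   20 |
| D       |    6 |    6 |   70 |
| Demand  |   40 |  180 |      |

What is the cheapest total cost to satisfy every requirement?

A cheapest plan:
  A to K: 40 × 5 = 200
  A to L: 10 × 5 = 50
  B to L: 80 × 8 = 640
  C to L: 20 × 5 = 100
  D to L: 70 × 6 = 420
Total = 200 + 50 + 640 + 100 + 420 = 1410.
(Supply check: A ships 50; B ships 80; C ships 20; D ships 70.)

1410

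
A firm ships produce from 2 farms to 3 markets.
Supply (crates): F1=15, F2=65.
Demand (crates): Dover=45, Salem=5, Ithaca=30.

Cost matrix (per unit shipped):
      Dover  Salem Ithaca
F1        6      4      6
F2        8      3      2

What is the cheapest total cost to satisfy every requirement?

405

Optimal allocation:
  F1->Dover: 15 × 6 = 90
  F2->Dover: 30 × 8 = 240
  F2->Salem: 5 × 3 = 15
  F2->Ithaca: 30 × 2 = 60
Total = 90 + 240 + 15 + 60 = 405.
(Supply check: F1 ships 15; F2 ships 65.)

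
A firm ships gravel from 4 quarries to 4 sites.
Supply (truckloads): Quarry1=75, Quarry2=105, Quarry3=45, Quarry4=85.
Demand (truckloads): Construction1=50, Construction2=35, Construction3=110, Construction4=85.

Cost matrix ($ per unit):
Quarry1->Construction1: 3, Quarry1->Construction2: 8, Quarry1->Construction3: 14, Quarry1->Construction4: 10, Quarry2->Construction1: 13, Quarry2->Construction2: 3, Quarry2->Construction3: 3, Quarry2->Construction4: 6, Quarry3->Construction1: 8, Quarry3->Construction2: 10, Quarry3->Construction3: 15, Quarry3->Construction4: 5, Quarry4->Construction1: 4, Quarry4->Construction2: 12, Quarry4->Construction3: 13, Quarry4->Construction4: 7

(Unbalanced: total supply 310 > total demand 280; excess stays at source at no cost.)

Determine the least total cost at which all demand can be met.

A cheapest plan:
  Quarry1→Construction1: 40 truckloads
  Quarry1→Construction2: 35 truckloads
  Quarry2→Construction3: 105 truckloads
  Quarry3→Construction4: 45 truckloads
  Quarry4→Construction1: 10 truckloads
  Quarry4→Construction3: 5 truckloads
  Quarry4→Construction4: 40 truckloads
Total cost = $1325.

1325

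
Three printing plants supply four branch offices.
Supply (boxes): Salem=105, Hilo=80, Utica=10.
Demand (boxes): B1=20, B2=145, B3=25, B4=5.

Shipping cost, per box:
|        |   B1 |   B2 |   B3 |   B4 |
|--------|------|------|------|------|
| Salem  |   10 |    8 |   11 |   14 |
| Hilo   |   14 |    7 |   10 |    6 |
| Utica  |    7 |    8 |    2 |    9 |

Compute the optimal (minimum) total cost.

A cheapest plan:
  Salem->B1: 20 × 10 = 200
  Salem->B2: 85 × 8 = 680
  Hilo->B2: 60 × 7 = 420
  Hilo->B3: 15 × 10 = 150
  Hilo->B4: 5 × 6 = 30
  Utica->B3: 10 × 2 = 20
Total = 200 + 680 + 420 + 150 + 30 + 20 = 1500.

1500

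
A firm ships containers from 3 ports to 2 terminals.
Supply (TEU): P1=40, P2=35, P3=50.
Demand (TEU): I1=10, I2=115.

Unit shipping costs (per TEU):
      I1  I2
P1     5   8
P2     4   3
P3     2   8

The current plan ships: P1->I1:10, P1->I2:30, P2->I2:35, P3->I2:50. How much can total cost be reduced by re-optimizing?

30

Current plan cost = 10·5 + 30·8 + 35·3 + 50·8 = 795.
Optimal plan:
  P1–I2: 40 TEU
  P2–I2: 35 TEU
  P3–I1: 10 TEU
  P3–I2: 40 TEU
Optimal cost = 765.
Saving = 795 − 765 = 30.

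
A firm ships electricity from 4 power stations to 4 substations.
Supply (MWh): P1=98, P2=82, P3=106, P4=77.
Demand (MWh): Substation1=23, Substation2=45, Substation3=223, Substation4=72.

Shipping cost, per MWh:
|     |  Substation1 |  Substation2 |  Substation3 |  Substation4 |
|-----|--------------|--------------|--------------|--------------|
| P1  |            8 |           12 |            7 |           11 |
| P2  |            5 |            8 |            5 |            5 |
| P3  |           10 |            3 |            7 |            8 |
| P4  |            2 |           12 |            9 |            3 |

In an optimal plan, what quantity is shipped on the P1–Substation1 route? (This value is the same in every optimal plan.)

0

Optimal shipments:
  P1 to Substation3: 98 MWh
  P2 to Substation3: 64 MWh
  P2 to Substation4: 18 MWh
  P3 to Substation2: 45 MWh
  P3 to Substation3: 61 MWh
  P4 to Substation1: 23 MWh
  P4 to Substation4: 54 MWh
Total cost = 1866.
The route P1→Substation1 is not used.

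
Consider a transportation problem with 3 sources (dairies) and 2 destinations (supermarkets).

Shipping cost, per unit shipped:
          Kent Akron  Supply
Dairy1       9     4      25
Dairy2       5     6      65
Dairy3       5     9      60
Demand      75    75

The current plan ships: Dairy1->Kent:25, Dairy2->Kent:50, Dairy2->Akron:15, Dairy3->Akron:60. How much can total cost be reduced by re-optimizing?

Current plan cost = 25·9 + 50·5 + 15·6 + 60·9 = 1105.
Optimal plan:
  Dairy1->Akron: 25 × 4 = 100
  Dairy2->Kent: 15 × 5 = 75
  Dairy2->Akron: 50 × 6 = 300
  Dairy3->Kent: 60 × 5 = 300
Optimal cost = 775.
Saving = 1105 − 775 = 330.

330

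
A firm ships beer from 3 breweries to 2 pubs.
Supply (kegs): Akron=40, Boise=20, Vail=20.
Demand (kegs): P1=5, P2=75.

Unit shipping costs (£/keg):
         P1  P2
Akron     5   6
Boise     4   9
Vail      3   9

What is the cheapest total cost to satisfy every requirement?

570

One minimum-cost allocation:
  Akron–P2: 40 × £6 = £240
  Boise–P2: 20 × £9 = £180
  Vail–P1: 5 × £3 = £15
  Vail–P2: 15 × £9 = £135
Total = 240 + 180 + 15 + 135 = £570.
(Supply check: Akron ships 40; Boise ships 20; Vail ships 20.)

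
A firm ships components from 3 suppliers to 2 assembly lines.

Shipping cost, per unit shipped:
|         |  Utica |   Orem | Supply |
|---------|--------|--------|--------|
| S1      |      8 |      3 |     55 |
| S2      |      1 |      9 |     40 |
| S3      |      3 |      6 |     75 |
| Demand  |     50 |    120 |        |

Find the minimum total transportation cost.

625

A cheapest plan:
  S1 to Orem: 55 batches
  S2 to Utica: 40 batches
  S3 to Utica: 10 batches
  S3 to Orem: 65 batches
Total cost = 625.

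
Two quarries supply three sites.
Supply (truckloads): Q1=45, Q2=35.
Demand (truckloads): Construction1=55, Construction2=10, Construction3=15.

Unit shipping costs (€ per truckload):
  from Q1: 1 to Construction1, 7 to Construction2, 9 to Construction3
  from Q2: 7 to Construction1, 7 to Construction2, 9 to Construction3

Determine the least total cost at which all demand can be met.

A cheapest plan:
  Q1→Construction1: 45 × €1 = €45
  Q2→Construction1: 10 × €7 = €70
  Q2→Construction2: 10 × €7 = €70
  Q2→Construction3: 15 × €9 = €135
Total = 45 + 70 + 70 + 135 = €320.

320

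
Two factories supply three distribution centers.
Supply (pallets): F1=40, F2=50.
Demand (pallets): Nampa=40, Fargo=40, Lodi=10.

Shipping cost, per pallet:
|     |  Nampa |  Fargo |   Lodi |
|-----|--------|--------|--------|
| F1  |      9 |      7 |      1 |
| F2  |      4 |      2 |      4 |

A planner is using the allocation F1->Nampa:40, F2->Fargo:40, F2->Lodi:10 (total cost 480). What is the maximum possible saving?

80

Current plan cost = 40·9 + 40·2 + 10·4 = 480.
Optimal plan:
  F1 to Nampa: 30 × 9 = 270
  F1 to Lodi: 10 × 1 = 10
  F2 to Nampa: 10 × 4 = 40
  F2 to Fargo: 40 × 2 = 80
Optimal cost = 400.
Saving = 480 − 400 = 80.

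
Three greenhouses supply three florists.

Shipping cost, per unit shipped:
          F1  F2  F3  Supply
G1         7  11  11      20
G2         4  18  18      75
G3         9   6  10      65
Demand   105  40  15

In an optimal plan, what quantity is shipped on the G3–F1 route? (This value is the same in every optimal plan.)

10

The minimum-cost plan:
  G1–F1: 20 bunches
  G2–F1: 75 bunches
  G3–F1: 10 bunches
  G3–F2: 40 bunches
  G3–F3: 15 bunches
Total cost = 920.
So G3→F1 carries 10 bunches.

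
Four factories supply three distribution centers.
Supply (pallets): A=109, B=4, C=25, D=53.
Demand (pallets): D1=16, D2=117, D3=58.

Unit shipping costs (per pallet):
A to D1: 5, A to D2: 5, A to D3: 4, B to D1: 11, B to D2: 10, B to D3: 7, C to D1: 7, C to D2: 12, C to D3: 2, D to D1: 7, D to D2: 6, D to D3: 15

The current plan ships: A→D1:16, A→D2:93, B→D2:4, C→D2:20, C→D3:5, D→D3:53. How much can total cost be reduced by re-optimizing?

Current plan cost = 16·5 + 93·5 + 4·10 + 20·12 + 5·2 + 53·15 = 1630.
Optimal plan:
  A to D1: 16 pallets
  A to D2: 64 pallets
  A to D3: 29 pallets
  B to D3: 4 pallets
  C to D3: 25 pallets
  D to D2: 53 pallets
Optimal cost = 912.
Saving = 1630 − 912 = 718.

718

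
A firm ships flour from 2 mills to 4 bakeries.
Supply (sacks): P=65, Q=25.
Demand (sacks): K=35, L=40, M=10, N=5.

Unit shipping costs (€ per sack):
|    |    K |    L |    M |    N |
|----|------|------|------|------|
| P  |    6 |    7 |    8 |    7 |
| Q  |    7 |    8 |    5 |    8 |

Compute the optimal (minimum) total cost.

Optimal allocation:
  P->K: 20 × €6 = €120
  P->L: 40 × €7 = €280
  P->N: 5 × €7 = €35
  Q->K: 15 × €7 = €105
  Q->M: 10 × €5 = €50
Total = 120 + 280 + 35 + 105 + 50 = €590.

590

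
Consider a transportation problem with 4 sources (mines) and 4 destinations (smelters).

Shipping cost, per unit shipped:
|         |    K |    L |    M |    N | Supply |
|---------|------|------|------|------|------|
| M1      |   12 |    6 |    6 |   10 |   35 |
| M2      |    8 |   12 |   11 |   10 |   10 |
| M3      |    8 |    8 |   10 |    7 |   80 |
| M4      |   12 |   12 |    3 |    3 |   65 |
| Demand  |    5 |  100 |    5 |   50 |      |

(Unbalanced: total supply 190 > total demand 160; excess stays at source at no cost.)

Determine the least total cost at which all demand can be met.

935

One minimum-cost allocation:
  M1→L: 35 tons
  M2→K: 5 tons
  M3→L: 65 tons
  M4→M: 5 tons
  M4→N: 50 tons
Total cost = 935.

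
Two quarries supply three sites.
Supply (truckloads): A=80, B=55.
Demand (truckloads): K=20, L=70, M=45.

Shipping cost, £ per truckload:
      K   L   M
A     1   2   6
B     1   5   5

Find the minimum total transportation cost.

385

A cheapest plan:
  A to K: 10 truckloads
  A to L: 70 truckloads
  B to K: 10 truckloads
  B to M: 45 truckloads
Total cost = £385.
(Supply check: A ships 80; B ships 55.)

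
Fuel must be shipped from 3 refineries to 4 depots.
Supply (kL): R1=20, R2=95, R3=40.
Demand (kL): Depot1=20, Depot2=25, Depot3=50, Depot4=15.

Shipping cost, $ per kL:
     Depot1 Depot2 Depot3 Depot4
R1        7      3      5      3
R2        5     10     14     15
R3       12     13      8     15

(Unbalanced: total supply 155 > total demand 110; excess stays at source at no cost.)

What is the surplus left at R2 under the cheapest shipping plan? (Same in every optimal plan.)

45

Minimum-cost shipments:
  R1 to Depot3: 5 kL
  R1 to Depot4: 15 kL
  R2 to Depot1: 20 kL
  R2 to Depot2: 25 kL
  R2 to Depot3: 5 kL
  R3 to Depot3: 40 kL
Total cost = $810.
R2 ships 50 of its 95, leaving 45.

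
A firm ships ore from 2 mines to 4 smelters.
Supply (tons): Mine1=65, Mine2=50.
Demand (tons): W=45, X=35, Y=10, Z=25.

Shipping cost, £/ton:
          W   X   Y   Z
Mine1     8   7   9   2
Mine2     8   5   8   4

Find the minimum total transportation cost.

An optimal shipping plan:
  Mine1–W: 40 × £8 = £320
  Mine1–Z: 25 × £2 = £50
  Mine2–W: 5 × £8 = £40
  Mine2–X: 35 × £5 = £175
  Mine2–Y: 10 × £8 = £80
Total = 320 + 50 + 40 + 175 + 80 = £665.

665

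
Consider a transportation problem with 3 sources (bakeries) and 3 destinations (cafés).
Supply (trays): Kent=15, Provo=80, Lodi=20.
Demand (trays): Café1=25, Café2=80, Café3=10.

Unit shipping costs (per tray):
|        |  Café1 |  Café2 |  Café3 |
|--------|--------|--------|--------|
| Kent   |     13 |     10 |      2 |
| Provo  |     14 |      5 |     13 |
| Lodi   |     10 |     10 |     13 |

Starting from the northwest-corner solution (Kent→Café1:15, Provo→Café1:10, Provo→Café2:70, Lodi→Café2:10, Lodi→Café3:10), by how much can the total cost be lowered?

230

Current plan cost = 15·13 + 10·14 + 70·5 + 10·10 + 10·13 = 915.
Optimal plan:
  Kent→Café1: 5 trays
  Kent→Café3: 10 trays
  Provo→Café2: 80 trays
  Lodi→Café1: 20 trays
Optimal cost = 685.
Saving = 915 − 685 = 230.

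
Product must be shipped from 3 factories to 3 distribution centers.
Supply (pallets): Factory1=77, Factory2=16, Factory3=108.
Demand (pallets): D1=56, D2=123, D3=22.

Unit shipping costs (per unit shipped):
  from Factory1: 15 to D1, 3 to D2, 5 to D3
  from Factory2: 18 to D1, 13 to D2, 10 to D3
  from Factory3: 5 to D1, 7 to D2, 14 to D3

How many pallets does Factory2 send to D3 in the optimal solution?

Solving gives:
  Factory1->D2: 71 × 3 = 213
  Factory1->D3: 6 × 5 = 30
  Factory2->D3: 16 × 10 = 160
  Factory3->D1: 56 × 5 = 280
  Factory3->D2: 52 × 7 = 364
Total cost = 1047.
So Factory2→D3 carries 16 pallets.

16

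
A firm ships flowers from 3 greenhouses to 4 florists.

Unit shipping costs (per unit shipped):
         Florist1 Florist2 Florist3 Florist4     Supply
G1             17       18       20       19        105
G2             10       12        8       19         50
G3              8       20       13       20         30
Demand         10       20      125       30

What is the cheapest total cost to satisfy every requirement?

2770

Optimal allocation:
  G1–Florist2: 20 × 18 = 360
  G1–Florist3: 55 × 20 = 1100
  G1–Florist4: 30 × 19 = 570
  G2–Florist3: 50 × 8 = 400
  G3–Florist1: 10 × 8 = 80
  G3–Florist3: 20 × 13 = 260
Total = 360 + 1100 + 570 + 400 + 80 + 260 = 2770.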